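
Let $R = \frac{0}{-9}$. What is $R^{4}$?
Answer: $0$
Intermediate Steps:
$R = 0$ ($R = 0 \left(- \frac{1}{9}\right) = 0$)
$R^{4} = 0^{4} = 0$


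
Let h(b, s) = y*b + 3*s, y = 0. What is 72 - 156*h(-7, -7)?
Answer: 3348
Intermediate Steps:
h(b, s) = 3*s (h(b, s) = 0*b + 3*s = 0 + 3*s = 3*s)
72 - 156*h(-7, -7) = 72 - 468*(-7) = 72 - 156*(-21) = 72 + 3276 = 3348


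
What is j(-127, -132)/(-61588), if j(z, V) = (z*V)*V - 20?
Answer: 553217/15397 ≈ 35.930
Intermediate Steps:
j(z, V) = -20 + z*V² (j(z, V) = (V*z)*V - 20 = z*V² - 20 = -20 + z*V²)
j(-127, -132)/(-61588) = (-20 - 127*(-132)²)/(-61588) = (-20 - 127*17424)*(-1/61588) = (-20 - 2212848)*(-1/61588) = -2212868*(-1/61588) = 553217/15397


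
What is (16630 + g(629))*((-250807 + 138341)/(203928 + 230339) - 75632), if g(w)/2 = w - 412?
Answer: -560460155599440/434267 ≈ -1.2906e+9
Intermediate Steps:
g(w) = -824 + 2*w (g(w) = 2*(w - 412) = 2*(-412 + w) = -824 + 2*w)
(16630 + g(629))*((-250807 + 138341)/(203928 + 230339) - 75632) = (16630 + (-824 + 2*629))*((-250807 + 138341)/(203928 + 230339) - 75632) = (16630 + (-824 + 1258))*(-112466/434267 - 75632) = (16630 + 434)*(-112466*1/434267 - 75632) = 17064*(-112466/434267 - 75632) = 17064*(-32844594210/434267) = -560460155599440/434267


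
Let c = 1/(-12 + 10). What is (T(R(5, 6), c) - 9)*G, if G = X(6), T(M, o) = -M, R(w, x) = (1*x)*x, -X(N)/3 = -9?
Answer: -1215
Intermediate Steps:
X(N) = 27 (X(N) = -3*(-9) = 27)
R(w, x) = x**2 (R(w, x) = x*x = x**2)
c = -1/2 (c = 1/(-2) = -1/2 ≈ -0.50000)
G = 27
(T(R(5, 6), c) - 9)*G = (-1*6**2 - 9)*27 = (-1*36 - 9)*27 = (-36 - 9)*27 = -45*27 = -1215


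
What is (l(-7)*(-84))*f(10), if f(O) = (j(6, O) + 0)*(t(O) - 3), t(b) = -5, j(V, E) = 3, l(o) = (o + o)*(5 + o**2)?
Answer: -1524096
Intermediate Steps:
l(o) = 2*o*(5 + o**2) (l(o) = (2*o)*(5 + o**2) = 2*o*(5 + o**2))
f(O) = -24 (f(O) = (3 + 0)*(-5 - 3) = 3*(-8) = -24)
(l(-7)*(-84))*f(10) = ((2*(-7)*(5 + (-7)**2))*(-84))*(-24) = ((2*(-7)*(5 + 49))*(-84))*(-24) = ((2*(-7)*54)*(-84))*(-24) = -756*(-84)*(-24) = 63504*(-24) = -1524096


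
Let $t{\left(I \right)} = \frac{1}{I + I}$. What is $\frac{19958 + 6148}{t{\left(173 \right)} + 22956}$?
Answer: $\frac{9032676}{7942777} \approx 1.1372$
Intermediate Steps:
$t{\left(I \right)} = \frac{1}{2 I}$
$\frac{19958 + 6148}{t{\left(173 \right)} + 22956} = \frac{19958 + 6148}{\frac{1}{2 \cdot 173} + 22956} = \frac{26106}{\frac{1}{2} \cdot \frac{1}{173} + 22956} = \frac{26106}{\frac{1}{346} + 22956} = \frac{26106}{\frac{7942777}{346}} = 26106 \cdot \frac{346}{7942777} = \frac{9032676}{7942777}$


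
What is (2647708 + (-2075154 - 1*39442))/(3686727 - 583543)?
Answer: 66639/387898 ≈ 0.17180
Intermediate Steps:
(2647708 + (-2075154 - 1*39442))/(3686727 - 583543) = (2647708 + (-2075154 - 39442))/3103184 = (2647708 - 2114596)*(1/3103184) = 533112*(1/3103184) = 66639/387898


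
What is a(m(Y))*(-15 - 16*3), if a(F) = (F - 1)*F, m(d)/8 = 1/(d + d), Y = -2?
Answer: -378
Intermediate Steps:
m(d) = 4/d (m(d) = 8/(d + d) = 8/((2*d)) = 8*(1/(2*d)) = 4/d)
a(F) = F*(-1 + F) (a(F) = (-1 + F)*F = F*(-1 + F))
a(m(Y))*(-15 - 16*3) = ((4/(-2))*(-1 + 4/(-2)))*(-15 - 16*3) = ((4*(-½))*(-1 + 4*(-½)))*(-15 - 48) = -2*(-1 - 2)*(-63) = -2*(-3)*(-63) = 6*(-63) = -378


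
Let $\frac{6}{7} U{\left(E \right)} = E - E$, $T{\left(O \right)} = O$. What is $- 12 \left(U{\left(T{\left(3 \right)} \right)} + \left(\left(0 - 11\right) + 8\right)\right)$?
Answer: $36$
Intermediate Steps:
$U{\left(E \right)} = 0$ ($U{\left(E \right)} = \frac{7 \left(E - E\right)}{6} = \frac{7}{6} \cdot 0 = 0$)
$- 12 \left(U{\left(T{\left(3 \right)} \right)} + \left(\left(0 - 11\right) + 8\right)\right) = - 12 \left(0 + \left(\left(0 - 11\right) + 8\right)\right) = - 12 \left(0 + \left(-11 + 8\right)\right) = - 12 \left(0 - 3\right) = \left(-12\right) \left(-3\right) = 36$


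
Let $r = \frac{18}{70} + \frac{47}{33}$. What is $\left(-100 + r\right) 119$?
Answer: $- \frac{1930486}{165} \approx -11700.0$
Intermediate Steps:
$r = \frac{1942}{1155}$ ($r = 18 \cdot \frac{1}{70} + 47 \cdot \frac{1}{33} = \frac{9}{35} + \frac{47}{33} = \frac{1942}{1155} \approx 1.6814$)
$\left(-100 + r\right) 119 = \left(-100 + \frac{1942}{1155}\right) 119 = \left(- \frac{113558}{1155}\right) 119 = - \frac{1930486}{165}$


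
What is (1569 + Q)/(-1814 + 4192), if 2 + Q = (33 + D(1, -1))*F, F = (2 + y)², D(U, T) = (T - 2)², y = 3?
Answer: 2617/2378 ≈ 1.1005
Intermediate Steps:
D(U, T) = (-2 + T)²
F = 25 (F = (2 + 3)² = 5² = 25)
Q = 1048 (Q = -2 + (33 + (-2 - 1)²)*25 = -2 + (33 + (-3)²)*25 = -2 + (33 + 9)*25 = -2 + 42*25 = -2 + 1050 = 1048)
(1569 + Q)/(-1814 + 4192) = (1569 + 1048)/(-1814 + 4192) = 2617/2378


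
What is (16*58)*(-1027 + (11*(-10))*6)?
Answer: -1565536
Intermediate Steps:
(16*58)*(-1027 + (11*(-10))*6) = 928*(-1027 - 110*6) = 928*(-1027 - 660) = 928*(-1687) = -1565536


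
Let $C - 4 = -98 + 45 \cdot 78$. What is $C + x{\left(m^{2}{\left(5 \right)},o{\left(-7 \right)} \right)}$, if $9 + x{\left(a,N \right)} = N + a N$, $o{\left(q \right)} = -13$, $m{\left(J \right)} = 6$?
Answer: $2926$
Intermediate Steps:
$x{\left(a,N \right)} = -9 + N + N a$ ($x{\left(a,N \right)} = -9 + \left(N + a N\right) = -9 + \left(N + N a\right) = -9 + N + N a$)
$C = 3416$ ($C = 4 + \left(-98 + 45 \cdot 78\right) = 4 + \left(-98 + 3510\right) = 4 + 3412 = 3416$)
$C + x{\left(m^{2}{\left(5 \right)},o{\left(-7 \right)} \right)} = 3416 - \left(22 + 468\right) = 3416 - 490 = 2926$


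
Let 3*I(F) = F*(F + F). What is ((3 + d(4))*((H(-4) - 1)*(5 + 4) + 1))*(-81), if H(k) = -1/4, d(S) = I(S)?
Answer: 45387/4 ≈ 11347.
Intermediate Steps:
I(F) = 2*F**2/3 (I(F) = (F*(F + F))/3 = (F*(2*F))/3 = (2*F**2)/3 = 2*F**2/3)
d(S) = 2*S**2/3
H(k) = -1/4 (H(k) = -1*1/4 = -1/4)
((3 + d(4))*((H(-4) - 1)*(5 + 4) + 1))*(-81) = ((3 + (2/3)*4**2)*((-1/4 - 1)*(5 + 4) + 1))*(-81) = ((3 + (2/3)*16)*(-5/4*9 + 1))*(-81) = ((3 + 32/3)*(-45/4 + 1))*(-81) = ((41/3)*(-41/4))*(-81) = -1681/12*(-81) = 45387/4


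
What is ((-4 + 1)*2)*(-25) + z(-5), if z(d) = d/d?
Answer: 151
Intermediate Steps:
z(d) = 1
((-4 + 1)*2)*(-25) + z(-5) = ((-4 + 1)*2)*(-25) + 1 = -3*2*(-25) + 1 = -6*(-25) + 1 = 150 + 1 = 151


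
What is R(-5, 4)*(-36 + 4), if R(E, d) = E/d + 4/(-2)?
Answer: 104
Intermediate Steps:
R(E, d) = -2 + E/d (R(E, d) = E/d + 4*(-1/2) = E/d - 2 = -2 + E/d)
R(-5, 4)*(-36 + 4) = (-2 - 5/4)*(-36 + 4) = (-2 - 5*1/4)*(-32) = (-2 - 5/4)*(-32) = -13/4*(-32) = 104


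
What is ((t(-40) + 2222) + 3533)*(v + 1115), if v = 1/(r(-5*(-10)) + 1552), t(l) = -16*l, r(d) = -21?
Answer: 10916687070/1531 ≈ 7.1304e+6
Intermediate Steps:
v = 1/1531 (v = 1/(-21 + 1552) = 1/1531 ≈ 0.00065317)
((t(-40) + 2222) + 3533)*(v + 1115) = ((-16*(-40) + 2222) + 3533)*(1/1531 + 1115) = ((640 + 2222) + 3533)*(1707066/1531) = (2862 + 3533)*(1707066/1531) = 6395*(1707066/1531) = 10916687070/1531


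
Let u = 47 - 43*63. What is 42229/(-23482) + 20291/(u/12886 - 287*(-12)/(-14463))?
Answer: -14800654274164321/324364262830 ≈ -45630.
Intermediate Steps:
u = -2662 (u = 47 - 2709 = -2662)
42229/(-23482) + 20291/(u/12886 - 287*(-12)/(-14463)) = 42229/(-23482) + 20291/(-2662/12886 - 287*(-12)/(-14463)) = 42229*(-1/23482) + 20291/(-2662*1/12886 + 3444*(-1/14463)) = -42229/23482 + 20291/(-1331/6443 - 1148/4821) = -42229/23482 + 20291/(-13813315/31061703) = -42229/23482 + 20291*(-31061703/13813315) = -42229/23482 - 630273015573/13813315 = -14800654274164321/324364262830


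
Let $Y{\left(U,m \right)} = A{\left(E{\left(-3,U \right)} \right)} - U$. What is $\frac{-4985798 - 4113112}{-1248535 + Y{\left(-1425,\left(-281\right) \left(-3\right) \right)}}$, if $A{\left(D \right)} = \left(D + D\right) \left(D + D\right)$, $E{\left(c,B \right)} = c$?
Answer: $\frac{4549455}{623537} \approx 7.2962$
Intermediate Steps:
$A{\left(D \right)} = 4 D^{2}$ ($A{\left(D \right)} = 2 D 2 D = 4 D^{2}$)
$Y{\left(U,m \right)} = 36 - U$ ($Y{\left(U,m \right)} = 4 \left(-3\right)^{2} - U = 4 \cdot 9 - U = 36 - U$)
$\frac{-4985798 - 4113112}{-1248535 + Y{\left(-1425,\left(-281\right) \left(-3\right) \right)}} = \frac{-4985798 - 4113112}{-1248535 + \left(36 - -1425\right)} = - \frac{9098910}{-1248535 + \left(36 + 1425\right)} = - \frac{9098910}{-1248535 + 1461} = - \frac{9098910}{-1247074} = \left(-9098910\right) \left(- \frac{1}{1247074}\right) = \frac{4549455}{623537}$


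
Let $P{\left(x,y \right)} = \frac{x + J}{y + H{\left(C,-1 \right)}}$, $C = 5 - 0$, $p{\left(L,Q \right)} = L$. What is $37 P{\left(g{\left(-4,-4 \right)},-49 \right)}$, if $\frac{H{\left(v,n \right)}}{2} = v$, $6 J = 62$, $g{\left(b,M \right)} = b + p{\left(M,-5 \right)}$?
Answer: $- \frac{259}{117} \approx -2.2137$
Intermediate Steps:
$C = 5$ ($C = 5 + 0 = 5$)
$g{\left(b,M \right)} = M + b$ ($g{\left(b,M \right)} = b + M = M + b$)
$J = \frac{31}{3}$ ($J = \frac{1}{6} \cdot 62 = \frac{31}{3} \approx 10.333$)
$H{\left(v,n \right)} = 2 v$
$P{\left(x,y \right)} = \frac{\frac{31}{3} + x}{10 + y}$ ($P{\left(x,y \right)} = \frac{x + \frac{31}{3}}{y + 2 \cdot 5} = \frac{\frac{31}{3} + x}{y + 10} = \frac{\frac{31}{3} + x}{10 + y}$)
$37 P{\left(g{\left(-4,-4 \right)},-49 \right)} = 37 \frac{\frac{31}{3} - 8}{10 - 49} = 37 \frac{\frac{31}{3} - 8}{-39} = 37 \left(\left(- \frac{1}{39}\right) \frac{7}{3}\right) = 37 \left(- \frac{7}{117}\right) = - \frac{259}{117}$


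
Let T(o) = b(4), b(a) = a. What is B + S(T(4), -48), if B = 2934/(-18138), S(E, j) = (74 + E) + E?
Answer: 247397/3023 ≈ 81.838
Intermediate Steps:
T(o) = 4
S(E, j) = 74 + 2*E
B = -489/3023 (B = 2934*(-1/18138) = -489/3023 ≈ -0.16176)
B + S(T(4), -48) = -489/3023 + (74 + 2*4) = -489/3023 + (74 + 8) = -489/3023 + 82 = 247397/3023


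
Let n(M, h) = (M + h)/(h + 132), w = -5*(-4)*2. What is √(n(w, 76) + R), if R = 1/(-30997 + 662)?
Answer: √346899502365/788710 ≈ 0.74677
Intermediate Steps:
w = 40 (w = 20*2 = 40)
n(M, h) = (M + h)/(132 + h)
R = -1/30335 (R = 1/(-30335) = -1/30335 ≈ -3.2965e-5)
√(n(w, 76) + R) = √((40 + 76)/(132 + 76) - 1/30335) = √(116/208 - 1/30335) = √((1/208)*116 - 1/30335) = √(29/52 - 1/30335) = √(879663/1577420) = √346899502365/788710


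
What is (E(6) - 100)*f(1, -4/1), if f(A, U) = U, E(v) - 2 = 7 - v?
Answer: 388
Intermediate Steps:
E(v) = 9 - v (E(v) = 2 + (7 - v) = 9 - v)
(E(6) - 100)*f(1, -4/1) = ((9 - 1*6) - 100)*(-4/1) = ((9 - 6) - 100)*(-4*1) = (3 - 100)*(-4) = -97*(-4) = 388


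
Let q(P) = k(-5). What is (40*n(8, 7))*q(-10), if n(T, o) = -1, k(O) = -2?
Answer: 80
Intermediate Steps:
q(P) = -2
(40*n(8, 7))*q(-10) = (40*(-1))*(-2) = -40*(-2) = 80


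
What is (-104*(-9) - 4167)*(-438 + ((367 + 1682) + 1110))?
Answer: -8791551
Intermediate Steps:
(-104*(-9) - 4167)*(-438 + ((367 + 1682) + 1110)) = (936 - 4167)*(-438 + (2049 + 1110)) = -3231*(-438 + 3159) = -3231*2721 = -8791551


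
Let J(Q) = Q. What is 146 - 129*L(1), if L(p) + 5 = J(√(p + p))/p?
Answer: 791 - 129*√2 ≈ 608.57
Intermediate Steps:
L(p) = -5 + √2/√p (L(p) = -5 + √(p + p)/p = -5 + √(2*p)/p = -5 + (√2*√p)/p = -5 + √2/√p)
146 - 129*L(1) = 146 - 129*(-5 + √2/√1) = 146 - 129*(-5 + √2*1) = 146 - 129*(-5 + √2) = 146 + (645 - 129*√2) = 791 - 129*√2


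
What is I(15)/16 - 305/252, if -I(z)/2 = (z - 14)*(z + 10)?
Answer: -2185/504 ≈ -4.3353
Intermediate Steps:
I(z) = -2*(-14 + z)*(10 + z) (I(z) = -2*(z - 14)*(z + 10) = -2*(-14 + z)*(10 + z))
I(15)/16 - 305/252 = (280 - 2*15**2 + 8*15)/16 - 305/252 = (280 - 2*225 + 120)*(1/16) - 305*1/252 = (280 - 450 + 120)*(1/16) - 305/252 = -50*1/16 - 305/252 = -25/8 - 305/252 = -2185/504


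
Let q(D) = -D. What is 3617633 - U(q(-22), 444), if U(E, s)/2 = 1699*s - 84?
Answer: 2109089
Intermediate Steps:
U(E, s) = -168 + 3398*s (U(E, s) = 2*(1699*s - 84) = 2*(-84 + 1699*s) = -168 + 3398*s)
3617633 - U(q(-22), 444) = 3617633 - (-168 + 3398*444) = 3617633 - (-168 + 1508712) = 3617633 - 1*1508544 = 3617633 - 1508544 = 2109089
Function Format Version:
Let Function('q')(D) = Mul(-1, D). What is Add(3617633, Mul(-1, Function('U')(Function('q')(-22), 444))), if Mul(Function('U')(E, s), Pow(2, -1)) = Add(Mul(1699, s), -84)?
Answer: 2109089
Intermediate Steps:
Function('U')(E, s) = Add(-168, Mul(3398, s)) (Function('U')(E, s) = Mul(2, Add(Mul(1699, s), -84)) = Mul(2, Add(-84, Mul(1699, s))) = Add(-168, Mul(3398, s)))
Add(3617633, Mul(-1, Function('U')(Function('q')(-22), 444))) = Add(3617633, Mul(-1, Add(-168, Mul(3398, 444)))) = Add(3617633, Mul(-1, Add(-168, 1508712))) = Add(3617633, Mul(-1, 1508544)) = Add(3617633, -1508544) = 2109089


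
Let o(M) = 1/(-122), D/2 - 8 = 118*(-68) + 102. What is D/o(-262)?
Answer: 1931016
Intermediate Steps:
D = -15828 (D = 16 + 2*(118*(-68) + 102) = 16 + 2*(-8024 + 102) = 16 + 2*(-7922) = 16 - 15844 = -15828)
o(M) = -1/122
D/o(-262) = -15828/(-1/122) = -15828*(-122) = 1931016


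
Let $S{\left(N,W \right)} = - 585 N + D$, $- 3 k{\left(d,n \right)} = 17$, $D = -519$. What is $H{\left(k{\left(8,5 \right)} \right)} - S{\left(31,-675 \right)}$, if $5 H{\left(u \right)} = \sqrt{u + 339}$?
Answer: $18654 + \frac{2 \sqrt{30}}{3} \approx 18658.0$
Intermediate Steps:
$k{\left(d,n \right)} = - \frac{17}{3}$ ($k{\left(d,n \right)} = \left(- \frac{1}{3}\right) 17 = - \frac{17}{3}$)
$S{\left(N,W \right)} = -519 - 585 N$ ($S{\left(N,W \right)} = - 585 N - 519 = -519 - 585 N$)
$H{\left(u \right)} = \frac{\sqrt{339 + u}}{5}$ ($H{\left(u \right)} = \frac{\sqrt{u + 339}}{5} = \frac{\sqrt{339 + u}}{5}$)
$H{\left(k{\left(8,5 \right)} \right)} - S{\left(31,-675 \right)} = \frac{\sqrt{339 - \frac{17}{3}}}{5} - \left(-519 - 18135\right) = \frac{\sqrt{\frac{1000}{3}}}{5} - \left(-519 - 18135\right) = \frac{\frac{10}{3} \sqrt{30}}{5} - -18654 = \frac{2 \sqrt{30}}{3} + 18654 = 18654 + \frac{2 \sqrt{30}}{3}$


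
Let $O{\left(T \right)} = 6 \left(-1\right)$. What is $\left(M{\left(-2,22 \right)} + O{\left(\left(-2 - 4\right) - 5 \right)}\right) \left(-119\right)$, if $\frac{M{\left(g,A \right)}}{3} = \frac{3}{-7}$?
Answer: $867$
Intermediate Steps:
$M{\left(g,A \right)} = - \frac{9}{7}$ ($M{\left(g,A \right)} = 3 \frac{3}{-7} = 3 \cdot 3 \left(- \frac{1}{7}\right) = 3 \left(- \frac{3}{7}\right) = - \frac{9}{7}$)
$O{\left(T \right)} = -6$
$\left(M{\left(-2,22 \right)} + O{\left(\left(-2 - 4\right) - 5 \right)}\right) \left(-119\right) = \left(- \frac{9}{7} - 6\right) \left(-119\right) = \left(- \frac{51}{7}\right) \left(-119\right) = 867$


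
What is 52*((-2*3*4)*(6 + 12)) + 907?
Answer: -21557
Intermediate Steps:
52*((-2*3*4)*(6 + 12)) + 907 = 52*(-6*4*18) + 907 = 52*(-24*18) + 907 = 52*(-432) + 907 = -22464 + 907 = -21557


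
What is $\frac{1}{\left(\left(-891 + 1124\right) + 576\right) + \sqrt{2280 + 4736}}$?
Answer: $\frac{809}{647465} - \frac{2 \sqrt{1754}}{647465} \approx 0.0011201$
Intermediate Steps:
$\frac{1}{\left(\left(-891 + 1124\right) + 576\right) + \sqrt{2280 + 4736}} = \frac{1}{\left(233 + 576\right) + \sqrt{7016}} = \frac{1}{809 + 2 \sqrt{1754}}$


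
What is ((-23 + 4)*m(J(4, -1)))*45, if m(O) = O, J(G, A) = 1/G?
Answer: -855/4 ≈ -213.75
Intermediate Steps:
((-23 + 4)*m(J(4, -1)))*45 = ((-23 + 4)/4)*45 = -19*¼*45 = -19/4*45 = -855/4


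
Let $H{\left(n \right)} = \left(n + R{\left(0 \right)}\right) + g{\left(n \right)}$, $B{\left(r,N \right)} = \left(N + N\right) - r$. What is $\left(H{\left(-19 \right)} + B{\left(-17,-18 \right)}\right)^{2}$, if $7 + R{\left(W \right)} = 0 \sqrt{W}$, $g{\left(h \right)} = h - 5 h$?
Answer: $961$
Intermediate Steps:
$g{\left(h \right)} = - 4 h$
$B{\left(r,N \right)} = - r + 2 N$ ($B{\left(r,N \right)} = 2 N - r = - r + 2 N$)
$R{\left(W \right)} = -7$ ($R{\left(W \right)} = -7 + 0 \sqrt{W} = -7 + 0 = -7$)
$H{\left(n \right)} = -7 - 3 n$ ($H{\left(n \right)} = \left(n - 7\right) - 4 n = \left(-7 + n\right) - 4 n = -7 - 3 n$)
$\left(H{\left(-19 \right)} + B{\left(-17,-18 \right)}\right)^{2} = \left(\left(-7 - -57\right) + \left(\left(-1\right) \left(-17\right) + 2 \left(-18\right)\right)\right)^{2} = \left(\left(-7 + 57\right) + \left(17 - 36\right)\right)^{2} = \left(50 - 19\right)^{2} = 31^{2} = 961$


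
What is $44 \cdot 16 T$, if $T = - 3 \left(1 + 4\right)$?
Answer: $-10560$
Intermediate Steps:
$T = -15$ ($T = \left(-3\right) 5 = -15$)
$44 \cdot 16 T = 44 \cdot 16 \left(-15\right) = 704 \left(-15\right) = -10560$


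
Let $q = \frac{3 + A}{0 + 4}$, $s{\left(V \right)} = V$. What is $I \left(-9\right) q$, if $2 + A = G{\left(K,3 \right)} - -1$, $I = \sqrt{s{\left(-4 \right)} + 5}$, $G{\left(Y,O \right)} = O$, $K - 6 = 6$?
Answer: $- \frac{45}{4} \approx -11.25$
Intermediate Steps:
$K = 12$ ($K = 6 + 6 = 12$)
$I = 1$ ($I = \sqrt{-4 + 5} = \sqrt{1} = 1$)
$A = 2$ ($A = -2 + \left(3 - -1\right) = -2 + \left(3 + 1\right) = -2 + 4 = 2$)
$q = \frac{5}{4}$ ($q = \frac{3 + 2}{0 + 4} = \frac{5}{4} \approx 1.25$)
$I \left(-9\right) q = 1 \left(-9\right) \frac{5}{4} = \left(-9\right) \frac{5}{4} = - \frac{45}{4}$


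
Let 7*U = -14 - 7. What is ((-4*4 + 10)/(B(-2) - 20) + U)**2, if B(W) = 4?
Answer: 441/64 ≈ 6.8906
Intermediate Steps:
U = -3 (U = (-14 - 7)/7 = (1/7)*(-21) = -3)
((-4*4 + 10)/(B(-2) - 20) + U)**2 = ((-4*4 + 10)/(4 - 20) - 3)**2 = ((-16 + 10)/(-16) - 3)**2 = (-6*(-1/16) - 3)**2 = (3/8 - 3)**2 = (-21/8)**2 = 441/64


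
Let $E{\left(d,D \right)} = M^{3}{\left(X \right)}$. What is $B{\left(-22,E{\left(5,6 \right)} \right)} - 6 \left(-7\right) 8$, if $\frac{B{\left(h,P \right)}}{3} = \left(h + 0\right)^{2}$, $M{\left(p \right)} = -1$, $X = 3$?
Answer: $1788$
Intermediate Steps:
$E{\left(d,D \right)} = -1$ ($E{\left(d,D \right)} = \left(-1\right)^{3} = -1$)
$B{\left(h,P \right)} = 3 h^{2}$ ($B{\left(h,P \right)} = 3 \left(h + 0\right)^{2} = 3 h^{2}$)
$B{\left(-22,E{\left(5,6 \right)} \right)} - 6 \left(-7\right) 8 = 3 \left(-22\right)^{2} - 6 \left(-7\right) 8 = 3 \cdot 484 - \left(-42\right) 8 = 1452 - -336 = 1452 + 336 = 1788$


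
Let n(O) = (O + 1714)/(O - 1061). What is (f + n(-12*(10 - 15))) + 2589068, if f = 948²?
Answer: 3491257998/1001 ≈ 3.4878e+6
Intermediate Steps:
n(O) = (1714 + O)/(-1061 + O)
f = 898704
(f + n(-12*(10 - 15))) + 2589068 = (898704 + (1714 - 12*(10 - 15))/(-1061 - 12*(10 - 15))) + 2589068 = (898704 + (1714 - 12*(-5))/(-1061 - 12*(-5))) + 2589068 = (898704 + (1714 + 60)/(-1061 + 60)) + 2589068 = (898704 + 1774/(-1001)) + 2589068 = (898704 - 1/1001*1774) + 2589068 = (898704 - 1774/1001) + 2589068 = 899600930/1001 + 2589068 = 3491257998/1001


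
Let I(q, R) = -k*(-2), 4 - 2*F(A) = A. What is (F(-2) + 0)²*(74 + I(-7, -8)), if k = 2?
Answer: 702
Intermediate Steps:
F(A) = 2 - A/2
I(q, R) = 4 (I(q, R) = -2*(-2) = -1*(-4) = 4)
(F(-2) + 0)²*(74 + I(-7, -8)) = ((2 - ½*(-2)) + 0)²*(74 + 4) = ((2 + 1) + 0)²*78 = (3 + 0)²*78 = 3²*78 = 9*78 = 702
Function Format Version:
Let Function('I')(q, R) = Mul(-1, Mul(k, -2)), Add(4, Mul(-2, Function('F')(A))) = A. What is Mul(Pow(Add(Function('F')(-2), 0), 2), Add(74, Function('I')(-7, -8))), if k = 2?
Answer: 702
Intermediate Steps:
Function('F')(A) = Add(2, Mul(Rational(-1, 2), A))
Function('I')(q, R) = 4 (Function('I')(q, R) = Mul(-1, Mul(2, -2)) = Mul(-1, -4) = 4)
Mul(Pow(Add(Function('F')(-2), 0), 2), Add(74, Function('I')(-7, -8))) = Mul(Pow(Add(Add(2, Mul(Rational(-1, 2), -2)), 0), 2), Add(74, 4)) = Mul(Pow(Add(Add(2, 1), 0), 2), 78) = Mul(Pow(Add(3, 0), 2), 78) = Mul(Pow(3, 2), 78) = Mul(9, 78) = 702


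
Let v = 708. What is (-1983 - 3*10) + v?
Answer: -1305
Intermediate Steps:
(-1983 - 3*10) + v = (-1983 - 3*10) + 708 = (-1983 - 30) + 708 = -2013 + 708 = -1305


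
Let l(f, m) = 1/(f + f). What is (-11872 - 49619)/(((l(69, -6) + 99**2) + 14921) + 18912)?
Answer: -8485758/6021493 ≈ -1.4092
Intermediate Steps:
l(f, m) = 1/(2*f)
(-11872 - 49619)/(((l(69, -6) + 99**2) + 14921) + 18912) = (-11872 - 49619)/((((1/2)/69 + 99**2) + 14921) + 18912) = -61491/((((1/2)*(1/69) + 9801) + 14921) + 18912) = -61491/(((1/138 + 9801) + 14921) + 18912) = -61491/((1352539/138 + 14921) + 18912) = -61491/(3411637/138 + 18912) = -61491/6021493/138 = -61491*138/6021493 = -8485758/6021493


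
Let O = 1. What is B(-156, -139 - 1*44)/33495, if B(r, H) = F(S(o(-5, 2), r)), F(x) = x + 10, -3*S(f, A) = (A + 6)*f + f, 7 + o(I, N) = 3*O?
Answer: -566/100485 ≈ -0.0056327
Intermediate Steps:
o(I, N) = -4 (o(I, N) = -7 + 3*1 = -7 + 3 = -4)
S(f, A) = -f/3 - f*(6 + A)/3 (S(f, A) = -((A + 6)*f + f)/3 = -((6 + A)*f + f)/3 = -(f*(6 + A) + f)/3 = -(f + f*(6 + A))/3 = -f/3 - f*(6 + A)/3)
F(x) = 10 + x
B(r, H) = 58/3 + 4*r/3 (B(r, H) = 10 - ⅓*(-4)*(7 + r) = 10 + (28/3 + 4*r/3) = 58/3 + 4*r/3)
B(-156, -139 - 1*44)/33495 = (58/3 + (4/3)*(-156))/33495 = (58/3 - 208)*(1/33495) = -566/3*1/33495 = -566/100485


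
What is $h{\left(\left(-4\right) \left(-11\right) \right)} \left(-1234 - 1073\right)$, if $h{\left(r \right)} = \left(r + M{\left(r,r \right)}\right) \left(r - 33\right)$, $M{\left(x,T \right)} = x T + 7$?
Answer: $-50424099$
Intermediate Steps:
$M{\left(x,T \right)} = 7 + T x$ ($M{\left(x,T \right)} = T x + 7 = 7 + T x$)
$h{\left(r \right)} = \left(-33 + r\right) \left(7 + r + r^{2}\right)$ ($h{\left(r \right)} = \left(r + \left(7 + r r\right)\right) \left(r - 33\right) = \left(r + \left(7 + r^{2}\right)\right) \left(-33 + r\right) = \left(7 + r + r^{2}\right) \left(-33 + r\right) = \left(-33 + r\right) \left(7 + r + r^{2}\right)$)
$h{\left(\left(-4\right) \left(-11\right) \right)} \left(-1234 - 1073\right) = \left(-231 + \left(\left(-4\right) \left(-11\right)\right)^{3} - 32 \left(\left(-4\right) \left(-11\right)\right)^{2} - 26 \left(\left(-4\right) \left(-11\right)\right)\right) \left(-1234 - 1073\right) = \left(-231 + 44^{3} - 32 \cdot 44^{2} - 1144\right) \left(-2307\right) = \left(-231 + 85184 - 61952 - 1144\right) \left(-2307\right) = 21857 \left(-2307\right) = -50424099$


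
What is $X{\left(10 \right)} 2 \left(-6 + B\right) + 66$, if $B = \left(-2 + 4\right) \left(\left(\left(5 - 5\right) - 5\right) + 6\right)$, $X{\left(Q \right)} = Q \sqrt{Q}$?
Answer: $66 - 80 \sqrt{10} \approx -186.98$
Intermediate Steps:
$X{\left(Q \right)} = Q^{\frac{3}{2}}$
$B = 2$ ($B = 2 \left(\left(0 - 5\right) + 6\right) = 2 \left(-5 + 6\right) = 2 \cdot 1 = 2$)
$X{\left(10 \right)} 2 \left(-6 + B\right) + 66 = 10^{\frac{3}{2}} \cdot 2 \left(-6 + 2\right) + 66 = 10 \sqrt{10} \cdot 2 \left(-4\right) + 66 = 10 \sqrt{10} \left(-8\right) + 66 = - 80 \sqrt{10} + 66 = 66 - 80 \sqrt{10}$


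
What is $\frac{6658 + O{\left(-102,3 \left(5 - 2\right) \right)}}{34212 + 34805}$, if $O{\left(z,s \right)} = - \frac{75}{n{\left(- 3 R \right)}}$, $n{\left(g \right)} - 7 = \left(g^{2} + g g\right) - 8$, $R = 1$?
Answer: $\frac{113111}{1173289} \approx 0.096405$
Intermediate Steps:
$n{\left(g \right)} = -1 + 2 g^{2}$ ($n{\left(g \right)} = 7 - \left(8 - g^{2} - g g\right) = 7 + \left(\left(g^{2} + g^{2}\right) - 8\right) = 7 + \left(2 g^{2} - 8\right) = 7 + \left(-8 + 2 g^{2}\right) = -1 + 2 g^{2}$)
$O{\left(z,s \right)} = - \frac{75}{17}$ ($O{\left(z,s \right)} = - \frac{75}{-1 + 2 \left(\left(-3\right) 1\right)^{2}} = - \frac{75}{-1 + 2 \left(-3\right)^{2}} = - \frac{75}{-1 + 2 \cdot 9} = - \frac{75}{-1 + 18} = - \frac{75}{17}$)
$\frac{6658 + O{\left(-102,3 \left(5 - 2\right) \right)}}{34212 + 34805} = \frac{6658 - \frac{75}{17}}{34212 + 34805} = \frac{113111}{17 \cdot 69017} = \frac{113111}{17} \cdot \frac{1}{69017} = \frac{113111}{1173289}$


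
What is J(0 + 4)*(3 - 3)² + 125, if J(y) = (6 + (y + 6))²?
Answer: 125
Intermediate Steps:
J(y) = (12 + y)² (J(y) = (6 + (6 + y))² = (12 + y)²)
J(0 + 4)*(3 - 3)² + 125 = (12 + (0 + 4))²*(3 - 3)² + 125 = (12 + 4)²*0² + 125 = 16²*0 + 125 = 256*0 + 125 = 0 + 125 = 125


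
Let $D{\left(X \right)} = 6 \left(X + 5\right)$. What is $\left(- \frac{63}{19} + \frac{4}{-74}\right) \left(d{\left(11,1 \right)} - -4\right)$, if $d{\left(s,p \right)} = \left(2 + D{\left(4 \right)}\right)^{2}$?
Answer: $- \frac{7438660}{703} \approx -10581.0$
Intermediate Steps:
$D{\left(X \right)} = 30 + 6 X$ ($D{\left(X \right)} = 6 \left(5 + X\right) = 30 + 6 X$)
$d{\left(s,p \right)} = 3136$ ($d{\left(s,p \right)} = \left(2 + \left(30 + 6 \cdot 4\right)\right)^{2} = \left(2 + \left(30 + 24\right)\right)^{2} = \left(2 + 54\right)^{2} = 56^{2} = 3136$)
$\left(- \frac{63}{19} + \frac{4}{-74}\right) \left(d{\left(11,1 \right)} - -4\right) = \left(- \frac{63}{19} + \frac{4}{-74}\right) \left(3136 - -4\right) = \left(\left(-63\right) \frac{1}{19} + 4 \left(- \frac{1}{74}\right)\right) \left(3136 + \left(-39 + 43\right)\right) = \left(- \frac{63}{19} - \frac{2}{37}\right) \left(3136 + 4\right) = \left(- \frac{2369}{703}\right) 3140 = - \frac{7438660}{703}$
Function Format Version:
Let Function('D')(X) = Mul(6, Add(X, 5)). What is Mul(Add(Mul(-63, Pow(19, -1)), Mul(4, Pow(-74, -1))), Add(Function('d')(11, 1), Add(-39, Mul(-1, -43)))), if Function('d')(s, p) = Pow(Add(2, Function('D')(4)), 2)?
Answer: Rational(-7438660, 703) ≈ -10581.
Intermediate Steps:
Function('D')(X) = Add(30, Mul(6, X)) (Function('D')(X) = Mul(6, Add(5, X)) = Add(30, Mul(6, X)))
Function('d')(s, p) = 3136 (Function('d')(s, p) = Pow(Add(2, Add(30, Mul(6, 4))), 2) = Pow(Add(2, Add(30, 24)), 2) = Pow(Add(2, 54), 2) = Pow(56, 2) = 3136)
Mul(Add(Mul(-63, Pow(19, -1)), Mul(4, Pow(-74, -1))), Add(Function('d')(11, 1), Add(-39, Mul(-1, -43)))) = Mul(Add(Mul(-63, Pow(19, -1)), Mul(4, Pow(-74, -1))), Add(3136, Add(-39, Mul(-1, -43)))) = Mul(Add(Mul(-63, Rational(1, 19)), Mul(4, Rational(-1, 74))), Add(3136, Add(-39, 43))) = Mul(Add(Rational(-63, 19), Rational(-2, 37)), Add(3136, 4)) = Mul(Rational(-2369, 703), 3140) = Rational(-7438660, 703)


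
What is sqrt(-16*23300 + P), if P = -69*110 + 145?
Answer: I*sqrt(380245) ≈ 616.64*I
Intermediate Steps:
P = -7445 (P = -7590 + 145 = -7445)
sqrt(-16*23300 + P) = sqrt(-16*23300 - 7445) = sqrt(-372800 - 7445) = sqrt(-380245) = I*sqrt(380245)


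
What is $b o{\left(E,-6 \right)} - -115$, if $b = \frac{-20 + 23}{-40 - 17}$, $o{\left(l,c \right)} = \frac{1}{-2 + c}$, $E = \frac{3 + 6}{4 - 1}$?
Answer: $\frac{17481}{152} \approx 115.01$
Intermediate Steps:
$E = 3$ ($E = \frac{9}{3} = 9 \cdot \frac{1}{3} = 3$)
$b = - \frac{1}{19}$ ($b = \frac{3}{-57} = 3 \left(- \frac{1}{57}\right) = - \frac{1}{19} \approx -0.052632$)
$b o{\left(E,-6 \right)} - -115 = - \frac{1}{19 \left(-2 - 6\right)} - -115 = - \frac{1}{19 \left(-8\right)} + 115 = \left(- \frac{1}{19}\right) \left(- \frac{1}{8}\right) + 115 = \frac{1}{152} + 115 = \frac{17481}{152}$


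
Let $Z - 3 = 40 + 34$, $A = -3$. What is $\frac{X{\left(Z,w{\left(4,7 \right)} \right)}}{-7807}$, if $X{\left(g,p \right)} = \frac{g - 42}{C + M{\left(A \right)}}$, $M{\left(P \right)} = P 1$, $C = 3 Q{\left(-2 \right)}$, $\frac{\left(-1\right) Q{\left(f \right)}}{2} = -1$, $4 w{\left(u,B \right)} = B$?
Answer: $- \frac{35}{23421} \approx -0.0014944$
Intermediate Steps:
$w{\left(u,B \right)} = \frac{B}{4}$
$Q{\left(f \right)} = 2$ ($Q{\left(f \right)} = \left(-2\right) \left(-1\right) = 2$)
$C = 6$ ($C = 3 \cdot 2 = 6$)
$M{\left(P \right)} = P$
$Z = 77$ ($Z = 3 + \left(40 + 34\right) = 3 + 74 = 77$)
$X{\left(g,p \right)} = -14 + \frac{g}{3}$ ($X{\left(g,p \right)} = \frac{g - 42}{6 - 3} = \frac{-42 + g}{3} = \left(-42 + g\right) \frac{1}{3} = -14 + \frac{g}{3}$)
$\frac{X{\left(Z,w{\left(4,7 \right)} \right)}}{-7807} = \frac{-14 + \frac{1}{3} \cdot 77}{-7807} = \left(-14 + \frac{77}{3}\right) \left(- \frac{1}{7807}\right) = \frac{35}{3} \left(- \frac{1}{7807}\right) = - \frac{35}{23421}$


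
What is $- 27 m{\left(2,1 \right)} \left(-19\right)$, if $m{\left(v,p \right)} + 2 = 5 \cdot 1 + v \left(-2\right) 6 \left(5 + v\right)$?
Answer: $-84645$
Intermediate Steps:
$m{\left(v,p \right)} = 3 - 2 v \left(30 + 6 v\right)$ ($m{\left(v,p \right)} = -2 + \left(5 \cdot 1 + v \left(-2\right) 6 \left(5 + v\right)\right) = -2 + \left(5 + - 2 v \left(30 + 6 v\right)\right) = -2 - \left(-5 + 2 v \left(30 + 6 v\right)\right) = 3 - 2 v \left(30 + 6 v\right)$)
$- 27 m{\left(2,1 \right)} \left(-19\right) = - 27 \left(3 - 120 - 12 \cdot 2^{2}\right) \left(-19\right) = - 27 \left(3 - 120 - 48\right) \left(-19\right) = \left(-27\right) \left(-165\right) \left(-19\right) = 4455 \left(-19\right) = -84645$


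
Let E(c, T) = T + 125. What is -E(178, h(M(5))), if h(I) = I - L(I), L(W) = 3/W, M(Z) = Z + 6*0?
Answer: -647/5 ≈ -129.40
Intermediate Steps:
M(Z) = Z (M(Z) = Z + 0 = Z)
h(I) = I - 3/I
E(c, T) = 125 + T
-E(178, h(M(5))) = -(125 + (5 - 3/5)) = -(125 + 22/5) = -1*647/5 = -647/5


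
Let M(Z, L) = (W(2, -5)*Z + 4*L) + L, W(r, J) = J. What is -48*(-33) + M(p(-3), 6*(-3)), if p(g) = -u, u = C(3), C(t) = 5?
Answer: 1519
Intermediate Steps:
u = 5
p(g) = -5 (p(g) = -1*5 = -5)
M(Z, L) = -5*Z + 5*L (M(Z, L) = (-5*Z + 4*L) + L = -5*Z + 5*L)
-48*(-33) + M(p(-3), 6*(-3)) = -48*(-33) + (-5*(-5) + 5*(6*(-3))) = 1584 + (25 + 5*(-18)) = 1584 + (25 - 90) = 1584 - 65 = 1519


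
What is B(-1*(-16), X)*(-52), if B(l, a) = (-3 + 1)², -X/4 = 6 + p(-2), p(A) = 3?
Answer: -208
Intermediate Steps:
X = -36 (X = -4*(6 + 3) = -4*9 = -36)
B(l, a) = 4 (B(l, a) = (-2)² = 4)
B(-1*(-16), X)*(-52) = 4*(-52) = -208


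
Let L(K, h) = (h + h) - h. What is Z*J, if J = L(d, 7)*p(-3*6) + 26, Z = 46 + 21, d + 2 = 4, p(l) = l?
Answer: -6700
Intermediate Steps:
d = 2 (d = -2 + 4 = 2)
Z = 67
L(K, h) = h (L(K, h) = 2*h - h = h)
J = -100 (J = 7*(-3*6) + 26 = 7*(-18) + 26 = -126 + 26 = -100)
Z*J = 67*(-100) = -6700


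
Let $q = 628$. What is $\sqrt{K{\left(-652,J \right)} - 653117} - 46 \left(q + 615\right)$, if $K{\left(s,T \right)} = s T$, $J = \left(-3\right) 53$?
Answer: $-57178 + i \sqrt{549449} \approx -57178.0 + 741.25 i$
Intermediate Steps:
$J = -159$
$K{\left(s,T \right)} = T s$
$\sqrt{K{\left(-652,J \right)} - 653117} - 46 \left(q + 615\right) = \sqrt{\left(-159\right) \left(-652\right) - 653117} - 46 \left(628 + 615\right) = \sqrt{103668 - 653117} - 57178 = \sqrt{-549449} - 57178 = i \sqrt{549449} - 57178 = -57178 + i \sqrt{549449}$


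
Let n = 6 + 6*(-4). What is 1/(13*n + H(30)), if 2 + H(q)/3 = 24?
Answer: -1/168 ≈ -0.0059524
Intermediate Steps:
H(q) = 66 (H(q) = -6 + 3*24 = -6 + 72 = 66)
n = -18 (n = 6 - 24 = -18)
1/(13*n + H(30)) = 1/(13*(-18) + 66) = 1/(-234 + 66) = 1/(-168) = -1/168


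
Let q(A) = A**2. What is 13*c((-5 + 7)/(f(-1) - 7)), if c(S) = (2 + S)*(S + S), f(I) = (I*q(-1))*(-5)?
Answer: -26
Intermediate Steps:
f(I) = -5*I (f(I) = (I*(-1)**2)*(-5) = (I*1)*(-5) = I*(-5) = -5*I)
c(S) = 2*S*(2 + S) (c(S) = (2 + S)*(2*S) = 2*S*(2 + S))
13*c((-5 + 7)/(f(-1) - 7)) = 13*(2*((-5 + 7)/(-5*(-1) - 7))*(2 + (-5 + 7)/(-5*(-1) - 7))) = 13*(2*(2/(5 - 7))*(2 + 2/(5 - 7))) = 13*(2*(2/(-2))*(2 + 2/(-2))) = 13*(2*(2*(-1/2))*(2 + 2*(-1/2))) = 13*(2*(-1)*(2 - 1)) = 13*(2*(-1)*1) = 13*(-2) = -26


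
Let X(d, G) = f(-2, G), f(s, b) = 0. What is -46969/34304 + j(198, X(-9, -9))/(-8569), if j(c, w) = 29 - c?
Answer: -396679985/293950976 ≈ -1.3495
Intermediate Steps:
X(d, G) = 0
-46969/34304 + j(198, X(-9, -9))/(-8569) = -46969/34304 + (29 - 1*198)/(-8569) = -46969*1/34304 + (29 - 198)*(-1/8569) = -46969/34304 - 169*(-1/8569) = -46969/34304 + 169/8569 = -396679985/293950976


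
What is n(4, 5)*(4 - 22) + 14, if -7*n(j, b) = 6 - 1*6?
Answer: 14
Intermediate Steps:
n(j, b) = 0 (n(j, b) = -(6 - 1*6)/7 = -(6 - 6)/7 = -1/7*0 = 0)
n(4, 5)*(4 - 22) + 14 = 0*(4 - 22) + 14 = 0*(-18) + 14 = 0 + 14 = 14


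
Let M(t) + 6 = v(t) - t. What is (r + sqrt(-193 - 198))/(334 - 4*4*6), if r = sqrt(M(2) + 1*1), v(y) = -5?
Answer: I*(sqrt(391) + 2*sqrt(3))/238 ≈ 0.097638*I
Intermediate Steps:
M(t) = -11 - t (M(t) = -6 + (-5 - t) = -11 - t)
r = 2*I*sqrt(3) (r = sqrt((-11 - 1*2) + 1*1) = sqrt((-11 - 2) + 1) = sqrt(-13 + 1) = sqrt(-12) = 2*I*sqrt(3) ≈ 3.4641*I)
(r + sqrt(-193 - 198))/(334 - 4*4*6) = (2*I*sqrt(3) + sqrt(-193 - 198))/(334 - 4*4*6) = (2*I*sqrt(3) + sqrt(-391))/(334 - 16*6) = (2*I*sqrt(3) + I*sqrt(391))/(334 - 96) = (I*sqrt(391) + 2*I*sqrt(3))/238 = (I*sqrt(391) + 2*I*sqrt(3))*(1/238) = I*sqrt(3)/119 + I*sqrt(391)/238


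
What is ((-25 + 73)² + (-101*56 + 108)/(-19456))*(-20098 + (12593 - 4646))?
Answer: -7167838447/256 ≈ -2.7999e+7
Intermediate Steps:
((-25 + 73)² + (-101*56 + 108)/(-19456))*(-20098 + (12593 - 4646)) = (48² + (-5656 + 108)*(-1/19456))*(-20098 + 7947) = (2304 - 5548*(-1/19456))*(-12151) = (2304 + 73/256)*(-12151) = (589897/256)*(-12151) = -7167838447/256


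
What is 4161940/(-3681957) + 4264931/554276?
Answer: 13396429094527/2040820398132 ≈ 6.5642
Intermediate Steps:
4161940/(-3681957) + 4264931/554276 = 4161940*(-1/3681957) + 4264931*(1/554276) = -4161940/3681957 + 4264931/554276 = 13396429094527/2040820398132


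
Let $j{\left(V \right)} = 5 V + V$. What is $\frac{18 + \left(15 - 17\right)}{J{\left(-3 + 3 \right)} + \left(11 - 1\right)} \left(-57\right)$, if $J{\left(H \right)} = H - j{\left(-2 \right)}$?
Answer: $- \frac{456}{11} \approx -41.455$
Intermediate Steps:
$j{\left(V \right)} = 6 V$
$J{\left(H \right)} = 12 + H$ ($J{\left(H \right)} = H - 6 \left(-2\right) = H - -12 = H + 12 = 12 + H$)
$\frac{18 + \left(15 - 17\right)}{J{\left(-3 + 3 \right)} + \left(11 - 1\right)} \left(-57\right) = \frac{18 + \left(15 - 17\right)}{\left(12 + \left(-3 + 3\right)\right) + \left(11 - 1\right)} \left(-57\right) = \frac{18 - 2}{\left(12 + 0\right) + 10} \left(-57\right) = \frac{16}{12 + 10} \left(-57\right) = \frac{16}{22} \left(-57\right) = 16 \cdot \frac{1}{22} \left(-57\right) = \frac{8}{11} \left(-57\right) = - \frac{456}{11}$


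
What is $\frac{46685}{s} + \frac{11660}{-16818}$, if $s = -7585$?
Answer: $- \frac{87358943}{12756453} \approx -6.8482$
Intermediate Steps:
$\frac{46685}{s} + \frac{11660}{-16818} = \frac{46685}{-7585} + \frac{11660}{-16818} = 46685 \left(- \frac{1}{7585}\right) + 11660 \left(- \frac{1}{16818}\right) = - \frac{9337}{1517} - \frac{5830}{8409} = - \frac{87358943}{12756453}$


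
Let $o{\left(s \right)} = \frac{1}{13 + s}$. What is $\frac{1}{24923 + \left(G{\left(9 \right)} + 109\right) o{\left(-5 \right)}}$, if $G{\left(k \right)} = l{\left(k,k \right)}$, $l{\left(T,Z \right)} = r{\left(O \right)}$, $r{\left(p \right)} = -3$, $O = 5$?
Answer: $\frac{4}{99745} \approx 4.0102 \cdot 10^{-5}$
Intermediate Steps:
$l{\left(T,Z \right)} = -3$
$G{\left(k \right)} = -3$
$\frac{1}{24923 + \left(G{\left(9 \right)} + 109\right) o{\left(-5 \right)}} = \frac{1}{24923 + \frac{-3 + 109}{13 - 5}} = \frac{1}{24923 + \frac{106}{8}} = \frac{1}{24923 + 106 \cdot \frac{1}{8}} = \frac{1}{24923 + \frac{53}{4}} = \frac{1}{\frac{99745}{4}} = \frac{4}{99745}$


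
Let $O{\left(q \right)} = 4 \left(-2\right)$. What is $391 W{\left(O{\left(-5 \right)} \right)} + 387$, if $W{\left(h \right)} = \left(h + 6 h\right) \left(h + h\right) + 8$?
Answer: $353851$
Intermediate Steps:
$O{\left(q \right)} = -8$
$W{\left(h \right)} = 8 + 14 h^{2}$ ($W{\left(h \right)} = 7 h 2 h + 8 = 14 h^{2} + 8 = 8 + 14 h^{2}$)
$391 W{\left(O{\left(-5 \right)} \right)} + 387 = 391 \left(8 + 14 \left(-8\right)^{2}\right) + 387 = 391 \left(8 + 14 \cdot 64\right) + 387 = 391 \left(8 + 896\right) + 387 = 391 \cdot 904 + 387 = 353464 + 387 = 353851$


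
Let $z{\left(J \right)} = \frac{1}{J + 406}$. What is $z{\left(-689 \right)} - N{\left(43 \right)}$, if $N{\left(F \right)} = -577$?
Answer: $\frac{163290}{283} \approx 577.0$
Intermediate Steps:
$z{\left(J \right)} = \frac{1}{406 + J}$
$z{\left(-689 \right)} - N{\left(43 \right)} = \frac{1}{406 - 689} - -577 = \frac{1}{-283} + 577 = - \frac{1}{283} + 577 = \frac{163290}{283}$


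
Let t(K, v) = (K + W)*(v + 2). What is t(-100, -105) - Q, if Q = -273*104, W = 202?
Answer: 17886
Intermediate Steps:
t(K, v) = (2 + v)*(202 + K) (t(K, v) = (K + 202)*(v + 2) = (202 + K)*(2 + v) = (2 + v)*(202 + K))
Q = -28392
t(-100, -105) - Q = (404 + 2*(-100) + 202*(-105) - 100*(-105)) - 1*(-28392) = (404 - 200 - 21210 + 10500) + 28392 = -10506 + 28392 = 17886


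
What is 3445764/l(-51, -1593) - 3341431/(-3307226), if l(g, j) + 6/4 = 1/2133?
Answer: -48614974584838517/21156324722 ≈ -2.2979e+6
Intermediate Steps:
l(g, j) = -6397/4266 (l(g, j) = -3/2 + 1/2133 = -6397/4266)
3445764/l(-51, -1593) - 3341431/(-3307226) = 3445764/(-6397/4266) - 3341431/(-3307226) = 3445764*(-4266/6397) - 3341431*(-1/3307226) = -14699629224/6397 + 3341431/3307226 = -48614974584838517/21156324722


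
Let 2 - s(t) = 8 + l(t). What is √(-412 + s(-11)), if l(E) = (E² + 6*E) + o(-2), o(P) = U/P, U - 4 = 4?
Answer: I*√469 ≈ 21.656*I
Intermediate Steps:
U = 8 (U = 4 + 4 = 8)
o(P) = 8/P
l(E) = -4 + E² + 6*E (l(E) = (E² + 6*E) + 8/(-2) = (E² + 6*E) + 8*(-½) = (E² + 6*E) - 4 = -4 + E² + 6*E)
s(t) = -2 - t² - 6*t (s(t) = 2 - (8 + (-4 + t² + 6*t)) = 2 - (4 + t² + 6*t) = 2 + (-4 - t² - 6*t) = -2 - t² - 6*t)
√(-412 + s(-11)) = √(-412 + (-2 - 1*(-11)² - 6*(-11))) = √(-412 + (-2 - 1*121 + 66)) = √(-412 + (-2 - 121 + 66)) = √(-412 - 57) = √(-469) = I*√469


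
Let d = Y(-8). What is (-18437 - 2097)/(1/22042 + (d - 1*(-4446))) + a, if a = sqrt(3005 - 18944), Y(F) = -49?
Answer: -452610428/96918675 + 3*I*sqrt(1771) ≈ -4.67 + 126.25*I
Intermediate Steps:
d = -49
a = 3*I*sqrt(1771) (a = sqrt(-15939) = 3*I*sqrt(1771) ≈ 126.25*I)
(-18437 - 2097)/(1/22042 + (d - 1*(-4446))) + a = (-18437 - 2097)/(1/22042 + (-49 - 1*(-4446))) + 3*I*sqrt(1771) = -20534/(1/22042 + (-49 + 4446)) + 3*I*sqrt(1771) = -20534/(1/22042 + 4397) + 3*I*sqrt(1771) = -20534/96918675/22042 + 3*I*sqrt(1771) = -20534*22042/96918675 + 3*I*sqrt(1771) = -452610428/96918675 + 3*I*sqrt(1771)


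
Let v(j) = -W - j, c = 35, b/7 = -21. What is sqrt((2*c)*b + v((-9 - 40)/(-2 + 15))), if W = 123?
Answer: 2*I*sqrt(439790)/13 ≈ 102.03*I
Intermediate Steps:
b = -147 (b = 7*(-21) = -147)
v(j) = -123 - j (v(j) = -1*123 - j = -123 - j)
sqrt((2*c)*b + v((-9 - 40)/(-2 + 15))) = sqrt((2*35)*(-147) + (-123 - (-9 - 40)/(-2 + 15))) = sqrt(70*(-147) + (-123 - (-49)/13)) = sqrt(-10290 + (-123 - (-49)/13)) = sqrt(-10290 + (-123 - 1*(-49/13))) = sqrt(-10290 + (-123 + 49/13)) = sqrt(-10290 - 1550/13) = sqrt(-135320/13) = 2*I*sqrt(439790)/13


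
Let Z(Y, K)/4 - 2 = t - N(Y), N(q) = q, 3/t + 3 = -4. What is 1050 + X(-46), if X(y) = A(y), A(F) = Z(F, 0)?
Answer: 8682/7 ≈ 1240.3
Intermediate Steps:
t = -3/7 (t = 3/(-3 - 4) = 3/(-7) = 3*(-⅐) = -3/7 ≈ -0.42857)
Z(Y, K) = 44/7 - 4*Y (Z(Y, K) = 8 + 4*(-3/7 - Y) = 8 + (-12/7 - 4*Y) = 44/7 - 4*Y)
A(F) = 44/7 - 4*F
X(y) = 44/7 - 4*y
1050 + X(-46) = 1050 + (44/7 - 4*(-46)) = 1050 + (44/7 + 184) = 1050 + 1332/7 = 8682/7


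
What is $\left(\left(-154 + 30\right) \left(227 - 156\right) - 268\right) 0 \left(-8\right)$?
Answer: $0$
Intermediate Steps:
$\left(\left(-154 + 30\right) \left(227 - 156\right) - 268\right) 0 \left(-8\right) = \left(\left(-124\right) 71 - 268\right) 0 = \left(-8804 - 268\right) 0 = \left(-9072\right) 0 = 0$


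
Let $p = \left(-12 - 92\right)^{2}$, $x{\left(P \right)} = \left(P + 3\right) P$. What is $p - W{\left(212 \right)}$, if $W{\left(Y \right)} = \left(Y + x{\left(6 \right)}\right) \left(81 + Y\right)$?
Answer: $-67122$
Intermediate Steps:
$x{\left(P \right)} = P \left(3 + P\right)$ ($x{\left(P \right)} = \left(3 + P\right) P = P \left(3 + P\right)$)
$W{\left(Y \right)} = \left(54 + Y\right) \left(81 + Y\right)$ ($W{\left(Y \right)} = \left(Y + 6 \left(3 + 6\right)\right) \left(81 + Y\right) = \left(Y + 6 \cdot 9\right) \left(81 + Y\right) = \left(Y + 54\right) \left(81 + Y\right) = \left(54 + Y\right) \left(81 + Y\right)$)
$p = 10816$ ($p = \left(-104\right)^{2} = 10816$)
$p - W{\left(212 \right)} = 10816 - \left(4374 + 212^{2} + 135 \cdot 212\right) = 10816 - \left(4374 + 44944 + 28620\right) = 10816 - 77938 = -67122$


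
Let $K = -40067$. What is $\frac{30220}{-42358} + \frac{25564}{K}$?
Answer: $- \frac{1146832326}{848578993} \approx -1.3515$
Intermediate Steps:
$\frac{30220}{-42358} + \frac{25564}{K} = \frac{30220}{-42358} + \frac{25564}{-40067} = 30220 \left(- \frac{1}{42358}\right) + 25564 \left(- \frac{1}{40067}\right) = - \frac{15110}{21179} - \frac{25564}{40067} = - \frac{1146832326}{848578993}$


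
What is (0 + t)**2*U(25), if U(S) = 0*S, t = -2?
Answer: 0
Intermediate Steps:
U(S) = 0
(0 + t)**2*U(25) = (0 - 2)**2*0 = (-2)**2*0 = 4*0 = 0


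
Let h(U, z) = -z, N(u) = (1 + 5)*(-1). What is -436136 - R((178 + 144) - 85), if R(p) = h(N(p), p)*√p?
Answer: -436136 + 237*√237 ≈ -4.3249e+5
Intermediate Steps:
N(u) = -6 (N(u) = 6*(-1) = -6)
R(p) = -p^(3/2) (R(p) = (-p)*√p = -p^(3/2))
-436136 - R((178 + 144) - 85) = -436136 - (-1)*((178 + 144) - 85)^(3/2) = -436136 - (-1)*(322 - 85)^(3/2) = -436136 - (-1)*237^(3/2) = -436136 - (-1)*237*√237 = -436136 - (-237)*√237 = -436136 + 237*√237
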